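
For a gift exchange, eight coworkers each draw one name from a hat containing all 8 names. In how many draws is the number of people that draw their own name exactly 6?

28

Pick the 6 fixed positions: C(8,6) = 28 ways.
The other 2 form a derangement: !2 = 1.
Total: 28 × 1 = 28.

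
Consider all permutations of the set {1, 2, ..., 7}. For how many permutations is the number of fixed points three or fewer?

# with exactly i fixed is C(7,i)·!(7-i); sum over i=0..3:
  i=0: C(7,0)·!7 = 1·1854 = 1854
  i=1: C(7,1)·!6 = 7·265 = 1855
  i=2: C(7,2)·!5 = 21·44 = 924
  i=3: C(7,3)·!4 = 35·9 = 315
Total = 4948.

4948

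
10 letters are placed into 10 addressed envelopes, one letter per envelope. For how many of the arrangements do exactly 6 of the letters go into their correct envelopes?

1890

Pick the 6 fixed positions: C(10,6) = 210 ways.
The remaining 4 must be deranged: !4 = 9.
Total: 210 × 9 = 1890.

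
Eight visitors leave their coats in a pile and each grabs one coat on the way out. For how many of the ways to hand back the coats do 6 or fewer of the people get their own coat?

Sum C(8,i)·!(8-i) for i = 0..6:
  i=0: C(8,0)·!8 = 1·14833 = 14833
  i=1: C(8,1)·!7 = 8·1854 = 14832
  i=2: C(8,2)·!6 = 28·265 = 7420
  i=3: C(8,3)·!5 = 56·44 = 2464
  i=4: C(8,4)·!4 = 70·9 = 630
  i=5: C(8,5)·!3 = 56·2 = 112
  i=6: C(8,6)·!2 = 28·1 = 28
Total = 40319.

40319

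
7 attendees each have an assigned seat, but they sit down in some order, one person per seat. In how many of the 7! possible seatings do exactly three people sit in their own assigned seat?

315

Pick the 3 fixed positions: C(7,3) = 35 ways.
The other 4 form a derangement: !4 = 9.
Total: 35 × 9 = 315.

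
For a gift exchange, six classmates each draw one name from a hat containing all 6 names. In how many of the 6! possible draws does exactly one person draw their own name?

264

Choose which one of the 6 is fixed: C(6,1) = 6.
The remaining 5 must be deranged: !5 = 44.
Total: 6 × 44 = 264.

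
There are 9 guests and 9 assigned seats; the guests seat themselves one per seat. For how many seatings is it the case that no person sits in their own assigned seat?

133496

!9 = 9! · Σ_{k=0}^{9} (-1)^k/k!
= 9! - 9!/1! + 9!/2! - 9!/3! + 9!/4! - 9!/5! + 9!/6! - 9!/7! + 9!/8! - 9!/9!
= 362880 - 362880 + 181440 - 60480 + 15120 - 3024 + 504 - 72 + 9 - 1
= 133496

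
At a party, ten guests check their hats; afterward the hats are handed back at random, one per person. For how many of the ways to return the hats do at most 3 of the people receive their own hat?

3559886

Sum C(10,i)·!(10-i) for i = 0..3:
  i=0: C(10,0)·!10 = 1·1334961 = 1334961
  i=1: C(10,1)·!9 = 10·133496 = 1334960
  i=2: C(10,2)·!8 = 45·14833 = 667485
  i=3: C(10,3)·!7 = 120·1854 = 222480
Total = 3559886.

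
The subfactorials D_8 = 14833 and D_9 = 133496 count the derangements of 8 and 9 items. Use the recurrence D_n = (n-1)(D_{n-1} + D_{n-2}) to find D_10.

1334961

D_10 = (10-1)·(D_9 + D_8) = 9·(133496 + 14833) = 9·148329 = 1334961.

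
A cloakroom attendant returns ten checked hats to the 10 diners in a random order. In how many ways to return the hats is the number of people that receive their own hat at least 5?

# with exactly i fixed is C(10,i)·!(10-i); sum over i=5..10:
  i=5: C(10,5)·!5 = 252·44 = 11088
  i=6: C(10,6)·!4 = 210·9 = 1890
  i=7: C(10,7)·!3 = 120·2 = 240
  i=8: C(10,8)·!2 = 45·1 = 45
  i=9: C(10,9)·!1 = 10·0 = 0
  i=10: C(10,10)·!0 = 1·1 = 1
Total = 13264.

13264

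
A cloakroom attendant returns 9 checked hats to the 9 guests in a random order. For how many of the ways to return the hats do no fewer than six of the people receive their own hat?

205

Sum C(9,i)·!(9-i) for i = 6..9:
  i=6: C(9,6)·!3 = 84·2 = 168
  i=7: C(9,7)·!2 = 36·1 = 36
  i=8: C(9,8)·!1 = 9·0 = 0
  i=9: C(9,9)·!0 = 1·1 = 1
Total = 205.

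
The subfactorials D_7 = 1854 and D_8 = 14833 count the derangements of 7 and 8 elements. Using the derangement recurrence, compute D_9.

D_9 = (9-1)·(D_8 + D_7) = 8·(14833 + 1854) = 8·16687 = 133496.

133496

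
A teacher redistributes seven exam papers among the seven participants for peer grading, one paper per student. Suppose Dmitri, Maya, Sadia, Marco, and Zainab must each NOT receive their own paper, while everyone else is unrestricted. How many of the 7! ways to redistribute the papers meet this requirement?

2428

Let A_j be the event that the j-th constrained one is fixed. By inclusion-exclusion over the 5 events:
Σ_{j=0}^{5} (-1)^j C(5,j)(7-j)!
= C(5,0)·7! - C(5,1)·6! + C(5,2)·5! - C(5,3)·4! + C(5,4)·3! - C(5,5)·2!
= 5040 - 3600 + 1200 - 240 + 30 - 2
= 2428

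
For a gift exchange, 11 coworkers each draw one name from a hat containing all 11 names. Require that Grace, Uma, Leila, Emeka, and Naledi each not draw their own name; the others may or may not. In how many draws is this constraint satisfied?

Let A_j be the event that the j-th constrained one is fixed. By inclusion-exclusion over the 5 events:
Σ_{j=0}^{5} (-1)^j C(5,j)(11-j)!
= C(5,0)·11! - C(5,1)·10! + C(5,2)·9! - C(5,3)·8! + C(5,4)·7! - C(5,5)·6!
= 39916800 - 18144000 + 3628800 - 403200 + 25200 - 720
= 25022880

25022880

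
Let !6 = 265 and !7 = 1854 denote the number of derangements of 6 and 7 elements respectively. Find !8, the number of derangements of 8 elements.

!8 = (8-1)·(!7 + !6) = 7·(1854 + 265) = 7·2119 = 14833.

14833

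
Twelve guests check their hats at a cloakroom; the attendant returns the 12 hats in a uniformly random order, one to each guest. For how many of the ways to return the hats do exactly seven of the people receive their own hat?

Choose which 7 of the 12 are fixed: C(12,7) = 792.
The other 5 form a derangement: !5 = 44.
Total: 792 × 44 = 34848.

34848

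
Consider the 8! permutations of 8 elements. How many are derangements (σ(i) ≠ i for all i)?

!8 = 8! · Σ_{k=0}^{8} (-1)^k/k!
= 8! - 8!/1! + 8!/2! - 8!/3! + 8!/4! - 8!/5! + 8!/6! - 8!/7! + 8!/8!
= 40320 - 40320 + 20160 - 6720 + 1680 - 336 + 56 - 8 + 1
= 14833

14833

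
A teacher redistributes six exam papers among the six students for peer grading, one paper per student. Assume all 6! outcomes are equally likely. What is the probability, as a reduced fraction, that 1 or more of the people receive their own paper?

Favorable outcomes: Σ_{i≥1} C(6,i)·!(6-i) = 6·44 + 15·9 + 20·2 + 15·1 + 6·0 + 1·1 = 455.
Total outcomes: 6! = 720.
Probability = 455/720 = 91/144.

91/144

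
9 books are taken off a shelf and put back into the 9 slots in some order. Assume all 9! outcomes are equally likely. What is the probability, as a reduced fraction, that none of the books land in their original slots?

16687/45360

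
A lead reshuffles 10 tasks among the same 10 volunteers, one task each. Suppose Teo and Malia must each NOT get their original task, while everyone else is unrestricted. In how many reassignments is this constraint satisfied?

Inclusion-exclusion on the 2 forbidden self-matches:
Σ_{j=0}^{2} (-1)^j C(2,j)(10-j)!
= C(2,0)·10! - C(2,1)·9! + C(2,2)·8!
= 3628800 - 725760 + 40320
= 2943360

2943360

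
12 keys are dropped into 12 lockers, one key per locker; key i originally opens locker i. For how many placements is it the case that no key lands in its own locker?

176214841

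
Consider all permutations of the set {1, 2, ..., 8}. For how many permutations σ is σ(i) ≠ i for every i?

14833

!8 = 8! · Σ_{k=0}^{8} (-1)^k/k!
= 8! - 8!/1! + 8!/2! - 8!/3! + 8!/4! - 8!/5! + 8!/6! - 8!/7! + 8!/8!
= 40320 - 40320 + 20160 - 6720 + 1680 - 336 + 56 - 8 + 1
= 14833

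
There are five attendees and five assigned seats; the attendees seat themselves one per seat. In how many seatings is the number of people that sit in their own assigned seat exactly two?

20

Pick the 2 fixed positions: C(5,2) = 10 ways.
The remaining 3 must be deranged: !3 = 2.
Total: 10 × 2 = 20.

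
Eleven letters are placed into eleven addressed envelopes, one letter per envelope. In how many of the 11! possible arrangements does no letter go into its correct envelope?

14684570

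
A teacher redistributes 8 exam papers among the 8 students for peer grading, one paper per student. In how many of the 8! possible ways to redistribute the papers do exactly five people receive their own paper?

112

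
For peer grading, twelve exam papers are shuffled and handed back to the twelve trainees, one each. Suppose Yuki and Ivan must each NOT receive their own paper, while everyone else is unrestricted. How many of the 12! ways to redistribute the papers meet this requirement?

402796800

Inclusion-exclusion on the 2 forbidden self-matches:
Σ_{j=0}^{2} (-1)^j C(2,j)(12-j)!
= C(2,0)·12! - C(2,1)·11! + C(2,2)·10!
= 479001600 - 79833600 + 3628800
= 402796800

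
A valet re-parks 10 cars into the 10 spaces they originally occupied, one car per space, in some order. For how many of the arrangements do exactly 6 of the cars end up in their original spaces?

Choose which 6 of the 10 are fixed: C(10,6) = 210.
The remaining 4 must be deranged: !4 = 9.
Total: 210 × 9 = 1890.

1890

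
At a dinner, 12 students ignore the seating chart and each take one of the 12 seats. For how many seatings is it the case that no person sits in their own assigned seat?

176214841

The number of derangements of 12 is !12 = Σ_{k=0}^{12} (-1)^k·12!/k!
= 12! - 12!/1! + 12!/2! - 12!/3! + 12!/4! - 12!/5! + 12!/6! - 12!/7! + 12!/8! - 12!/9! + 12!/10! - 12!/11! + 12!/12!
= 479001600 - 479001600 + 239500800 - 79833600 + 19958400 - 3991680 + 665280 - 95040 + 11880 - 1320 + 132 - 12 + 1
= 176214841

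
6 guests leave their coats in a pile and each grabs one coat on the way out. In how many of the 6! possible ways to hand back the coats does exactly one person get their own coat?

264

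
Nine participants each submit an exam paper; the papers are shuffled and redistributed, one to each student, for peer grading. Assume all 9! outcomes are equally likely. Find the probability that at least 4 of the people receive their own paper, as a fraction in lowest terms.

Favorable outcomes: Σ_{i≥4} C(9,i)·!(9-i) = 126·44 + 126·9 + 84·2 + 36·1 + 9·0 + 1·1 = 6883.
Total outcomes: 9! = 362880.
Probability = 6883/362880 = 6883/362880.

6883/362880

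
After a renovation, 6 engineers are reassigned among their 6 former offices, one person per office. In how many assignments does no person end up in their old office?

By inclusion-exclusion, !6 = Σ (-1)^k · 6!/k! for k=0..6
= 6! - 6!/1! + 6!/2! - 6!/3! + 6!/4! - 6!/5! + 6!/6!
= 720 - 720 + 360 - 120 + 30 - 6 + 1
= 265

265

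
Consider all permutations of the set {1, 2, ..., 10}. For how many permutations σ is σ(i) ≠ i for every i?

1334961

!10 is the nearest integer to 10!/e.
10! = 3628800, and 3628800/e ≈ 1334960.92, so !10 = 1334961.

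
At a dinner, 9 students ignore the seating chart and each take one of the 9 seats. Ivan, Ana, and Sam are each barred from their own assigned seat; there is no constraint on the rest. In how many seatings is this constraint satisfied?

Let A_j be the event that the j-th constrained one is fixed. By inclusion-exclusion over the 3 events:
Σ_{j=0}^{3} (-1)^j C(3,j)(9-j)!
= C(3,0)·9! - C(3,1)·8! + C(3,2)·7! - C(3,3)·6!
= 362880 - 120960 + 15120 - 720
= 256320

256320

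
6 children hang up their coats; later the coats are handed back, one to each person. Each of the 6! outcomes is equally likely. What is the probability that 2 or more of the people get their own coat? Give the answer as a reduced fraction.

Favorable outcomes: Σ_{i≥2} C(6,i)·!(6-i) = 15·9 + 20·2 + 15·1 + 6·0 + 1·1 = 191.
Total outcomes: 6! = 720.
Probability = 191/720 = 191/720.

191/720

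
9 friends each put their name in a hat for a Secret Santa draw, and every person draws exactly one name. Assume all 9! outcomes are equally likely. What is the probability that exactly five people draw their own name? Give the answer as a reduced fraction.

1/320

Favorable outcomes: C(9,5)·!4 = 126·9 = 1134.
Total outcomes: 9! = 362880.
Probability = 1134/362880 = 1/320.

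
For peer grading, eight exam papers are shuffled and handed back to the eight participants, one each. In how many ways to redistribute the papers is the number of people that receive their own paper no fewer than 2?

# with exactly i fixed is C(8,i)·!(8-i); sum over i=2..8:
  i=2: C(8,2)·!6 = 28·265 = 7420
  i=3: C(8,3)·!5 = 56·44 = 2464
  i=4: C(8,4)·!4 = 70·9 = 630
  i=5: C(8,5)·!3 = 56·2 = 112
  i=6: C(8,6)·!2 = 28·1 = 28
  i=7: C(8,7)·!1 = 8·0 = 0
  i=8: C(8,8)·!0 = 1·1 = 1
Total = 10655.

10655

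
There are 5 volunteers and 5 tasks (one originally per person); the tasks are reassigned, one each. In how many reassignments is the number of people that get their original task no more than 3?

# with exactly i fixed is C(5,i)·!(5-i); sum over i=0..3:
  i=0: C(5,0)·!5 = 1·44 = 44
  i=1: C(5,1)·!4 = 5·9 = 45
  i=2: C(5,2)·!3 = 10·2 = 20
  i=3: C(5,3)·!2 = 10·1 = 10
Total = 119.

119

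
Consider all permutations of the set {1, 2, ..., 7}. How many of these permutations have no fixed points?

Recurrence: !7 = 6·(!6 + !5).
!7 = 6·(265 + 44) = 6·309 = 1854

1854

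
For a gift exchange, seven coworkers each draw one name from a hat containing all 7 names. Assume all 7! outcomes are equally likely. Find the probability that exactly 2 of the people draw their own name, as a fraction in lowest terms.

11/60

Favorable outcomes: C(7,2)·!5 = 21·44 = 924.
Total outcomes: 7! = 5040.
Probability = 924/5040 = 11/60.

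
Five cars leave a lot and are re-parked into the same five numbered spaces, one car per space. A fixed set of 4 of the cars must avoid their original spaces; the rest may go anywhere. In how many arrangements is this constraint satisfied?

Let A_j be the event that the j-th constrained one is fixed. By inclusion-exclusion over the 4 events:
Σ_{j=0}^{4} (-1)^j C(4,j)(5-j)!
= C(4,0)·5! - C(4,1)·4! + C(4,2)·3! - C(4,3)·2! + C(4,4)·1!
= 120 - 96 + 36 - 8 + 1
= 53

53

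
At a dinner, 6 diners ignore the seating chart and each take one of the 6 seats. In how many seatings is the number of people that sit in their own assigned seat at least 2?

191

# with exactly i fixed is C(6,i)·!(6-i); sum over i=2..6:
  i=2: C(6,2)·!4 = 15·9 = 135
  i=3: C(6,3)·!3 = 20·2 = 40
  i=4: C(6,4)·!2 = 15·1 = 15
  i=5: C(6,5)·!1 = 6·0 = 0
  i=6: C(6,6)·!0 = 1·1 = 1
Total = 191.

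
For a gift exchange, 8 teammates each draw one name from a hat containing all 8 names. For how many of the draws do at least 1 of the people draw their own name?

# with exactly i fixed is C(8,i)·!(8-i); sum over i=1..8:
  i=1: C(8,1)·!7 = 8·1854 = 14832
  i=2: C(8,2)·!6 = 28·265 = 7420
  i=3: C(8,3)·!5 = 56·44 = 2464
  i=4: C(8,4)·!4 = 70·9 = 630
  i=5: C(8,5)·!3 = 56·2 = 112
  i=6: C(8,6)·!2 = 28·1 = 28
  i=7: C(8,7)·!1 = 8·0 = 0
  i=8: C(8,8)·!0 = 1·1 = 1
Total = 25487.

25487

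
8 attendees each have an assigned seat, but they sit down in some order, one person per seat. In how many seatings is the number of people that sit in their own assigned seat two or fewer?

37085

# with exactly i fixed is C(8,i)·!(8-i); sum over i=0..2:
  i=0: C(8,0)·!8 = 1·14833 = 14833
  i=1: C(8,1)·!7 = 8·1854 = 14832
  i=2: C(8,2)·!6 = 28·265 = 7420
Total = 37085.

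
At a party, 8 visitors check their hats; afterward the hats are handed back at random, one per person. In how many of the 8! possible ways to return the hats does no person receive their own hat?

14833

!8 is the nearest integer to 8!/e.
8! = 40320, and 40320/e ≈ 14832.90, so !8 = 14833.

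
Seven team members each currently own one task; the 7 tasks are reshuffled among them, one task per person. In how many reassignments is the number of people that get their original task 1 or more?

3186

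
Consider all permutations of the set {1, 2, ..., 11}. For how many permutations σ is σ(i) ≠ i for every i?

Use !n = (n-1)(!(n-1) + !(n-2)).
!11 = 10·(1334961 + 133496) = 10·1468457 = 14684570

14684570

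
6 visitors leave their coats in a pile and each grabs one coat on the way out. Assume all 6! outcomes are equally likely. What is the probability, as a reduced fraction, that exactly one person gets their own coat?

Favorable outcomes: C(6,1)·!5 = 6·44 = 264.
Total outcomes: 6! = 720.
Probability = 264/720 = 11/30.

11/30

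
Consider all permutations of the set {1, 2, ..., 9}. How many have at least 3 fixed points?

# with exactly i fixed is C(9,i)·!(9-i); sum over i=3..9:
  i=3: C(9,3)·!6 = 84·265 = 22260
  i=4: C(9,4)·!5 = 126·44 = 5544
  i=5: C(9,5)·!4 = 126·9 = 1134
  i=6: C(9,6)·!3 = 84·2 = 168
  i=7: C(9,7)·!2 = 36·1 = 36
  i=8: C(9,8)·!1 = 9·0 = 0
  i=9: C(9,9)·!0 = 1·1 = 1
Total = 29143.

29143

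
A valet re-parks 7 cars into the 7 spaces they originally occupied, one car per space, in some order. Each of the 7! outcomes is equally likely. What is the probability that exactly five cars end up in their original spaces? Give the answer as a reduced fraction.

Favorable outcomes: C(7,5)·!2 = 21·1 = 21.
Total outcomes: 7! = 5040.
Probability = 21/5040 = 1/240.

1/240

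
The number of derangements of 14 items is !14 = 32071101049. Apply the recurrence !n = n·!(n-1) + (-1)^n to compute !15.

!15 = 15·32071101049 - 1 = 481066515734.

481066515734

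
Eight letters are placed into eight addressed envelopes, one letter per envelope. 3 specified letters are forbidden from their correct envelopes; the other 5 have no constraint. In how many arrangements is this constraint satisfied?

Let A_j be the event that the j-th constrained one is fixed. By inclusion-exclusion over the 3 events:
Σ_{j=0}^{3} (-1)^j C(3,j)(8-j)!
= C(3,0)·8! - C(3,1)·7! + C(3,2)·6! - C(3,3)·5!
= 40320 - 15120 + 2160 - 120
= 27240

27240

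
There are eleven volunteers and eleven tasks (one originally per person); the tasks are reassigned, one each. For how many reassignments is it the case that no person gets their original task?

14684570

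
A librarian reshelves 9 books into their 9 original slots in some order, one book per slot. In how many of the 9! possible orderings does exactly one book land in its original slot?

133497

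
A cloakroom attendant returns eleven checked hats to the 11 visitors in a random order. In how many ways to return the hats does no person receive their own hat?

14684570

By inclusion-exclusion, !11 = Σ (-1)^k · 11!/k! for k=0..11
= 11! - 11!/1! + 11!/2! - 11!/3! + 11!/4! - 11!/5! + 11!/6! - 11!/7! + 11!/8! - 11!/9! + 11!/10! - 11!/11!
= 39916800 - 39916800 + 19958400 - 6652800 + 1663200 - 332640 + 55440 - 7920 + 990 - 110 + 11 - 1
= 14684570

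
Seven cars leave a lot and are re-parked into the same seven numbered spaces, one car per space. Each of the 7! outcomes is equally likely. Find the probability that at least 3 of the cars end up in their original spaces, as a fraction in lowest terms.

Favorable outcomes: Σ_{i≥3} C(7,i)·!(7-i) = 35·9 + 35·2 + 21·1 + 7·0 + 1·1 = 407.
Total outcomes: 7! = 5040.
Probability = 407/5040 = 407/5040.

407/5040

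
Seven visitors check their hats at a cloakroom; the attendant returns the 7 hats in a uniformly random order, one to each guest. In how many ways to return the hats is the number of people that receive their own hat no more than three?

# with exactly i fixed is C(7,i)·!(7-i); sum over i=0..3:
  i=0: C(7,0)·!7 = 1·1854 = 1854
  i=1: C(7,1)·!6 = 7·265 = 1855
  i=2: C(7,2)·!5 = 21·44 = 924
  i=3: C(7,3)·!4 = 35·9 = 315
Total = 4948.

4948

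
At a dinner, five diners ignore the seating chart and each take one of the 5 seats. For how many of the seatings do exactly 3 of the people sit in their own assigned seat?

Choose which 3 of the 5 are fixed: C(5,3) = 10.
The remaining 2 must be deranged: !2 = 1.
Total: 10 × 1 = 10.

10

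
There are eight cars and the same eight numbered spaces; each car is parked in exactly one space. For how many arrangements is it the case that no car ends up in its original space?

14833

Use !n = n·!(n-1) + (-1)^n.
!8 = 8·1854 + 1 = 14833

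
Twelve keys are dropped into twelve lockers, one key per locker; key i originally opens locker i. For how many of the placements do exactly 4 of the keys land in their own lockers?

Pick the 4 fixed positions: C(12,4) = 495 ways.
The remaining 8 must be deranged: !8 = 14833.
Total: 495 × 14833 = 7342335.

7342335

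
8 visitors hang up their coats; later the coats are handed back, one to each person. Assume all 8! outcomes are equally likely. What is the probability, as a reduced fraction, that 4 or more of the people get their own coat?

257/13440

Favorable outcomes: Σ_{i≥4} C(8,i)·!(8-i) = 70·9 + 56·2 + 28·1 + 8·0 + 1·1 = 771.
Total outcomes: 8! = 40320.
Probability = 771/40320 = 257/13440.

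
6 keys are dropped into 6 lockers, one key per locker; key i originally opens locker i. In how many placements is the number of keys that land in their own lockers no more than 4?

719

Sum C(6,i)·!(6-i) for i = 0..4:
  i=0: C(6,0)·!6 = 1·265 = 265
  i=1: C(6,1)·!5 = 6·44 = 264
  i=2: C(6,2)·!4 = 15·9 = 135
  i=3: C(6,3)·!3 = 20·2 = 40
  i=4: C(6,4)·!2 = 15·1 = 15
Total = 719.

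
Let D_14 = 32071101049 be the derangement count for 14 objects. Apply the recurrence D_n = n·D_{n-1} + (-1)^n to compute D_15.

481066515734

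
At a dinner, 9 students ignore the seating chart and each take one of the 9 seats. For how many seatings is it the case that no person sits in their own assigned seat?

The number of derangements of 9 is !9 = Σ_{k=0}^{9} (-1)^k·9!/k!
= 9! - 9!/1! + 9!/2! - 9!/3! + 9!/4! - 9!/5! + 9!/6! - 9!/7! + 9!/8! - 9!/9!
= 362880 - 362880 + 181440 - 60480 + 15120 - 3024 + 504 - 72 + 9 - 1
= 133496

133496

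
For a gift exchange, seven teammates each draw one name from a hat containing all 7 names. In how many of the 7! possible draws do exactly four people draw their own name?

70

Pick the 4 fixed positions: C(7,4) = 35 ways.
The remaining 3 must be deranged: !3 = 2.
Total: 35 × 2 = 70.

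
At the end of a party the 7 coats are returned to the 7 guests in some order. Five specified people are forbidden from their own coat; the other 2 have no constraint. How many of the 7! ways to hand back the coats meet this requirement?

2428

Let A_j be the event that the j-th constrained one is fixed. By inclusion-exclusion over the 5 events:
Σ_{j=0}^{5} (-1)^j C(5,j)(7-j)!
= C(5,0)·7! - C(5,1)·6! + C(5,2)·5! - C(5,3)·4! + C(5,4)·3! - C(5,5)·2!
= 5040 - 3600 + 1200 - 240 + 30 - 2
= 2428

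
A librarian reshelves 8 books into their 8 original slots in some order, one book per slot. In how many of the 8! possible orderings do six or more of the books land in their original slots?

Sum C(8,i)·!(8-i) for i = 6..8:
  i=6: C(8,6)·!2 = 28·1 = 28
  i=7: C(8,7)·!1 = 8·0 = 0
  i=8: C(8,8)·!0 = 1·1 = 1
Total = 29.

29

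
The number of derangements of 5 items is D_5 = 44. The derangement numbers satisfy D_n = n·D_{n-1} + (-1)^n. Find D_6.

D_6 = 6·44 + 1 = 265.

265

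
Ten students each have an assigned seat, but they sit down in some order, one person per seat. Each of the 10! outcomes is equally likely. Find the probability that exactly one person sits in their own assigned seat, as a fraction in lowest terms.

16687/45360

Favorable outcomes: C(10,1)·!9 = 10·133496 = 1334960.
Total outcomes: 10! = 3628800.
Probability = 1334960/3628800 = 16687/45360.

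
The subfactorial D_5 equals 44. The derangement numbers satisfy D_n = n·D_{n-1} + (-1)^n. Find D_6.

265

D_6 = 6·44 + 1 = 265.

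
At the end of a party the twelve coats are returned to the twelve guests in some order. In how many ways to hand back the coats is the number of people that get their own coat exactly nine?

440

Choose which 9 of the 12 are fixed: C(12,9) = 220.
The remaining 3 must be deranged: !3 = 2.
Total: 220 × 2 = 440.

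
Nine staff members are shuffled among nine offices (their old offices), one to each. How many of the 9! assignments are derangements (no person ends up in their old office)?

133496

!9 = 9! · Σ_{k=0}^{9} (-1)^k/k!
= 9! - 9!/1! + 9!/2! - 9!/3! + 9!/4! - 9!/5! + 9!/6! - 9!/7! + 9!/8! - 9!/9!
= 362880 - 362880 + 181440 - 60480 + 15120 - 3024 + 504 - 72 + 9 - 1
= 133496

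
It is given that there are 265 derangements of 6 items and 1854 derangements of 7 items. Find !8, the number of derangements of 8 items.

!8 = (8-1)·(!7 + !6) = 7·(1854 + 265) = 7·2119 = 14833.

14833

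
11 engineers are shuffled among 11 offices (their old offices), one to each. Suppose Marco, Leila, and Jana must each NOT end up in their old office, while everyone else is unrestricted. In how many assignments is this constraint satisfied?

30078720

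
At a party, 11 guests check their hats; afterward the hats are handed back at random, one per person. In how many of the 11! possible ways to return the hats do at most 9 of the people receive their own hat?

39916799

# with exactly i fixed is C(11,i)·!(11-i); sum over i=0..9:
  i=0: C(11,0)·!11 = 1·14684570 = 14684570
  i=1: C(11,1)·!10 = 11·1334961 = 14684571
  i=2: C(11,2)·!9 = 55·133496 = 7342280
  i=3: C(11,3)·!8 = 165·14833 = 2447445
  i=4: C(11,4)·!7 = 330·1854 = 611820
  i=5: C(11,5)·!6 = 462·265 = 122430
  i=6: C(11,6)·!5 = 462·44 = 20328
  i=7: C(11,7)·!4 = 330·9 = 2970
  i=8: C(11,8)·!3 = 165·2 = 330
  i=9: C(11,9)·!2 = 55·1 = 55
Total = 39916799.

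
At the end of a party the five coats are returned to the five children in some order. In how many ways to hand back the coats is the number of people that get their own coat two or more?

# with exactly i fixed is C(5,i)·!(5-i); sum over i=2..5:
  i=2: C(5,2)·!3 = 10·2 = 20
  i=3: C(5,3)·!2 = 10·1 = 10
  i=4: C(5,4)·!1 = 5·0 = 0
  i=5: C(5,5)·!0 = 1·1 = 1
Total = 31.

31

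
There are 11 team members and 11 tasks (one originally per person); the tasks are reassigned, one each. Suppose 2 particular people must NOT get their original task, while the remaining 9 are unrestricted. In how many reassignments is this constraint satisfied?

33022080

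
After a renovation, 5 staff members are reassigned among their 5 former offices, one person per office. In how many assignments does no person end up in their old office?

The number of derangements of 5 is !5 = Σ_{k=0}^{5} (-1)^k·5!/k!
= 5! - 5!/1! + 5!/2! - 5!/3! + 5!/4! - 5!/5!
= 120 - 120 + 60 - 20 + 5 - 1
= 44

44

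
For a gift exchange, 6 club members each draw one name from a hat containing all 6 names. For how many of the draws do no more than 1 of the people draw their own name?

529

# with exactly i fixed is C(6,i)·!(6-i); sum over i=0..1:
  i=0: C(6,0)·!6 = 1·265 = 265
  i=1: C(6,1)·!5 = 6·44 = 264
Total = 529.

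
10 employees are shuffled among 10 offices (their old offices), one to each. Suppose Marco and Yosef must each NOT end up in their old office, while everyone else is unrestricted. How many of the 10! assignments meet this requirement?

Let A_j be the event that the j-th constrained one is fixed. By inclusion-exclusion over the 2 events:
Σ_{j=0}^{2} (-1)^j C(2,j)(10-j)!
= C(2,0)·10! - C(2,1)·9! + C(2,2)·8!
= 3628800 - 725760 + 40320
= 2943360

2943360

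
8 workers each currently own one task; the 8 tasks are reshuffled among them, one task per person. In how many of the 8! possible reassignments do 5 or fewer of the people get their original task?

40291

Sum C(8,i)·!(8-i) for i = 0..5:
  i=0: C(8,0)·!8 = 1·14833 = 14833
  i=1: C(8,1)·!7 = 8·1854 = 14832
  i=2: C(8,2)·!6 = 28·265 = 7420
  i=3: C(8,3)·!5 = 56·44 = 2464
  i=4: C(8,4)·!4 = 70·9 = 630
  i=5: C(8,5)·!3 = 56·2 = 112
Total = 40291.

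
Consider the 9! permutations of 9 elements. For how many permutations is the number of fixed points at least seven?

37

# with exactly i fixed is C(9,i)·!(9-i); sum over i=7..9:
  i=7: C(9,7)·!2 = 36·1 = 36
  i=8: C(9,8)·!1 = 9·0 = 0
  i=9: C(9,9)·!0 = 1·1 = 1
Total = 37.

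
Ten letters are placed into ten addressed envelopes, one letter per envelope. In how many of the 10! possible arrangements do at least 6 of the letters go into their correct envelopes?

2176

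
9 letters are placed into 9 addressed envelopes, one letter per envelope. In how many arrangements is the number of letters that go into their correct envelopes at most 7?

362879

# with exactly i fixed is C(9,i)·!(9-i); sum over i=0..7:
  i=0: C(9,0)·!9 = 1·133496 = 133496
  i=1: C(9,1)·!8 = 9·14833 = 133497
  i=2: C(9,2)·!7 = 36·1854 = 66744
  i=3: C(9,3)·!6 = 84·265 = 22260
  i=4: C(9,4)·!5 = 126·44 = 5544
  i=5: C(9,5)·!4 = 126·9 = 1134
  i=6: C(9,6)·!3 = 84·2 = 168
  i=7: C(9,7)·!2 = 36·1 = 36
Total = 362879.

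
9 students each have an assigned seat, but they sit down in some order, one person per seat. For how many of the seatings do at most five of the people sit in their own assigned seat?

Sum C(9,i)·!(9-i) for i = 0..5:
  i=0: C(9,0)·!9 = 1·133496 = 133496
  i=1: C(9,1)·!8 = 9·14833 = 133497
  i=2: C(9,2)·!7 = 36·1854 = 66744
  i=3: C(9,3)·!6 = 84·265 = 22260
  i=4: C(9,4)·!5 = 126·44 = 5544
  i=5: C(9,5)·!4 = 126·9 = 1134
Total = 362675.

362675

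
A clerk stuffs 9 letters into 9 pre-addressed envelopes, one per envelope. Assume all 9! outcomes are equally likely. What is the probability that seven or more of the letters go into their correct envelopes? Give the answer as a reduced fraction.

37/362880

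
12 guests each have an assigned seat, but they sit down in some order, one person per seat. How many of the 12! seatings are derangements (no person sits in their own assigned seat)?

176214841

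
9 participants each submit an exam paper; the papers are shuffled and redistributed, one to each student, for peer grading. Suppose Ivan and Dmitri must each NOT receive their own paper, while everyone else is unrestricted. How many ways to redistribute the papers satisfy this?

287280

Inclusion-exclusion on the 2 forbidden self-matches:
Σ_{j=0}^{2} (-1)^j C(2,j)(9-j)!
= C(2,0)·9! - C(2,1)·8! + C(2,2)·7!
= 362880 - 80640 + 5040
= 287280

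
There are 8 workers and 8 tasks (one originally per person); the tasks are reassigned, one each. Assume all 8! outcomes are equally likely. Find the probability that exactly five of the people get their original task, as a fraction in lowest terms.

1/360

Favorable outcomes: C(8,5)·!3 = 56·2 = 112.
Total outcomes: 8! = 40320.
Probability = 112/40320 = 1/360.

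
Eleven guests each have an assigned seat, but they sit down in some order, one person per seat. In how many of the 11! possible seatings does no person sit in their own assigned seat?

14684570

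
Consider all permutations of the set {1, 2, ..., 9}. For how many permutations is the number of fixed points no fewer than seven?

37

# with exactly i fixed is C(9,i)·!(9-i); sum over i=7..9:
  i=7: C(9,7)·!2 = 36·1 = 36
  i=8: C(9,8)·!1 = 9·0 = 0
  i=9: C(9,9)·!0 = 1·1 = 1
Total = 37.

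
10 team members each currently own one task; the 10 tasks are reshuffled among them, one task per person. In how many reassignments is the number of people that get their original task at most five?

# with exactly i fixed is C(10,i)·!(10-i); sum over i=0..5:
  i=0: C(10,0)·!10 = 1·1334961 = 1334961
  i=1: C(10,1)·!9 = 10·133496 = 1334960
  i=2: C(10,2)·!8 = 45·14833 = 667485
  i=3: C(10,3)·!7 = 120·1854 = 222480
  i=4: C(10,4)·!6 = 210·265 = 55650
  i=5: C(10,5)·!5 = 252·44 = 11088
Total = 3626624.

3626624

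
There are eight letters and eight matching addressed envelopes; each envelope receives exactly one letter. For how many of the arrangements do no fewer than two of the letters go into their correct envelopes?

10655

# with exactly i fixed is C(8,i)·!(8-i); sum over i=2..8:
  i=2: C(8,2)·!6 = 28·265 = 7420
  i=3: C(8,3)·!5 = 56·44 = 2464
  i=4: C(8,4)·!4 = 70·9 = 630
  i=5: C(8,5)·!3 = 56·2 = 112
  i=6: C(8,6)·!2 = 28·1 = 28
  i=7: C(8,7)·!1 = 8·0 = 0
  i=8: C(8,8)·!0 = 1·1 = 1
Total = 10655.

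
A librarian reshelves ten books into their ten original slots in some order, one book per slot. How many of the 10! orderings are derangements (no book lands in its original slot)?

Use !n = (n-1)(!(n-1) + !(n-2)).
!10 = 9·(133496 + 14833) = 9·148329 = 1334961

1334961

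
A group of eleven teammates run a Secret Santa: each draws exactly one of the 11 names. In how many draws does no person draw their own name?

By inclusion-exclusion, !11 = Σ (-1)^k · 11!/k! for k=0..11
= 11! - 11!/1! + 11!/2! - 11!/3! + 11!/4! - 11!/5! + 11!/6! - 11!/7! + 11!/8! - 11!/9! + 11!/10! - 11!/11!
= 39916800 - 39916800 + 19958400 - 6652800 + 1663200 - 332640 + 55440 - 7920 + 990 - 110 + 11 - 1
= 14684570

14684570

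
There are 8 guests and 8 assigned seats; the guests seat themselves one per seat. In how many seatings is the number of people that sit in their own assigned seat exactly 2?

7420

Choose which 2 of the 8 are fixed: C(8,2) = 28.
The remaining 6 must be deranged: !6 = 265.
Total: 28 × 265 = 7420.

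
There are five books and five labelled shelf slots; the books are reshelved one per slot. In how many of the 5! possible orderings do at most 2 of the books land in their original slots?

# with exactly i fixed is C(5,i)·!(5-i); sum over i=0..2:
  i=0: C(5,0)·!5 = 1·44 = 44
  i=1: C(5,1)·!4 = 5·9 = 45
  i=2: C(5,2)·!3 = 10·2 = 20
Total = 109.

109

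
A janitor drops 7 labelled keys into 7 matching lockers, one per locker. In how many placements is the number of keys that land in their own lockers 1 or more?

3186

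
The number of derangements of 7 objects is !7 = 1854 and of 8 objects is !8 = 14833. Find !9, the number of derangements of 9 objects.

!9 = (9-1)·(!8 + !7) = 8·(14833 + 1854) = 8·16687 = 133496.

133496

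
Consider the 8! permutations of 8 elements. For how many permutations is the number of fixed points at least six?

# with exactly i fixed is C(8,i)·!(8-i); sum over i=6..8:
  i=6: C(8,6)·!2 = 28·1 = 28
  i=7: C(8,7)·!1 = 8·0 = 0
  i=8: C(8,8)·!0 = 1·1 = 1
Total = 29.

29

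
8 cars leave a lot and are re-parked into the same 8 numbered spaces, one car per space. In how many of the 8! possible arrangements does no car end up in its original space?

14833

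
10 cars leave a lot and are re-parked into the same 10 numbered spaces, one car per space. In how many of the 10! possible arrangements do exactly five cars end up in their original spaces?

11088

Choose which 5 of the 10 are fixed: C(10,5) = 252.
The remaining 5 must be deranged: !5 = 44.
Total: 252 × 44 = 11088.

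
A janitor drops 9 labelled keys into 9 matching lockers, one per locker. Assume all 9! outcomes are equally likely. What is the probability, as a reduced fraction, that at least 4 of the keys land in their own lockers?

6883/362880

Favorable outcomes: Σ_{i≥4} C(9,i)·!(9-i) = 126·44 + 126·9 + 84·2 + 36·1 + 9·0 + 1·1 = 6883.
Total outcomes: 9! = 362880.
Probability = 6883/362880 = 6883/362880.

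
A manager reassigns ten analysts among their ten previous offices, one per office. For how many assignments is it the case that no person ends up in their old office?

1334961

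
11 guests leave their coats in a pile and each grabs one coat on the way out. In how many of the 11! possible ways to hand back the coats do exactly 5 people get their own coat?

Pick the 5 fixed positions: C(11,5) = 462 ways.
The remaining 6 must be deranged: !6 = 265.
Total: 462 × 265 = 122430.

122430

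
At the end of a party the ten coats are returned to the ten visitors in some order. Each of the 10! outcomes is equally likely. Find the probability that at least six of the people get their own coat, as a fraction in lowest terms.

17/28350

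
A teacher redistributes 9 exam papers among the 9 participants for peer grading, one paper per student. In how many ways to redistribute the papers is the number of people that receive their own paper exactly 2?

Pick the 2 fixed positions: C(9,2) = 36 ways.
The other 7 form a derangement: !7 = 1854.
Total: 36 × 1854 = 66744.

66744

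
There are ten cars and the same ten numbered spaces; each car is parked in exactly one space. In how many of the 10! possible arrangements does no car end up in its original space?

1334961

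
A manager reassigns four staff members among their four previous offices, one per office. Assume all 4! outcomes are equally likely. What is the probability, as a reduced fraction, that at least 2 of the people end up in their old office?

Favorable outcomes: Σ_{i≥2} C(4,i)·!(4-i) = 6·1 + 4·0 + 1·1 = 7.
Total outcomes: 4! = 24.
Probability = 7/24 = 7/24.

7/24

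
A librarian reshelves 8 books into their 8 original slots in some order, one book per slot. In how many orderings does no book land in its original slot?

!8 is the nearest integer to 8!/e.
8! = 40320, and 40320/e ≈ 14832.90, so !8 = 14833.

14833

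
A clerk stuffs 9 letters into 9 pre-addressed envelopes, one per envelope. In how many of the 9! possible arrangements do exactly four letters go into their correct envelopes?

5544

Choose which 4 of the 9 are fixed: C(9,4) = 126.
The other 5 form a derangement: !5 = 44.
Total: 126 × 44 = 5544.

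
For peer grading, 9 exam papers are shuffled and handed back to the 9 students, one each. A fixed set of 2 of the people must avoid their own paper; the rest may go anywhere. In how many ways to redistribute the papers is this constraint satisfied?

287280

Inclusion-exclusion on the 2 forbidden self-matches:
Σ_{j=0}^{2} (-1)^j C(2,j)(9-j)!
= C(2,0)·9! - C(2,1)·8! + C(2,2)·7!
= 362880 - 80640 + 5040
= 287280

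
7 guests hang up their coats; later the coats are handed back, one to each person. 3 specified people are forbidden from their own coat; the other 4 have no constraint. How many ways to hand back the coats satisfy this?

3216

Let A_j be the event that the j-th constrained one is fixed. By inclusion-exclusion over the 3 events:
Σ_{j=0}^{3} (-1)^j C(3,j)(7-j)!
= C(3,0)·7! - C(3,1)·6! + C(3,2)·5! - C(3,3)·4!
= 5040 - 2160 + 360 - 24
= 3216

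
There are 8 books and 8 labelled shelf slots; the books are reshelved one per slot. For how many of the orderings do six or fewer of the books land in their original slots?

40319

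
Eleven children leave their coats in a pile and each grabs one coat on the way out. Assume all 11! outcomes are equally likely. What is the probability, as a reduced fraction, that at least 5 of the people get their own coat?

Favorable outcomes: Σ_{i≥5} C(11,i)·!(11-i) = 462·265 + 462·44 + 330·9 + 165·2 + 55·1 + 11·0 + 1·1 = 146114.
Total outcomes: 11! = 39916800.
Probability = 146114/39916800 = 73057/19958400.

73057/19958400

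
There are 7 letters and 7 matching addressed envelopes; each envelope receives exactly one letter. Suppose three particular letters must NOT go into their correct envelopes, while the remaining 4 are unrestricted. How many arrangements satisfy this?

3216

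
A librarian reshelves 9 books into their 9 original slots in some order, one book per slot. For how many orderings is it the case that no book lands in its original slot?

133496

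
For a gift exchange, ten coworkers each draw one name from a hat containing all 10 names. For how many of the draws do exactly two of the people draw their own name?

Pick the 2 fixed positions: C(10,2) = 45 ways.
The other 8 form a derangement: !8 = 14833.
Total: 45 × 14833 = 667485.

667485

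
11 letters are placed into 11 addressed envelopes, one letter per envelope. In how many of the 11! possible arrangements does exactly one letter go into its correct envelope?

14684571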